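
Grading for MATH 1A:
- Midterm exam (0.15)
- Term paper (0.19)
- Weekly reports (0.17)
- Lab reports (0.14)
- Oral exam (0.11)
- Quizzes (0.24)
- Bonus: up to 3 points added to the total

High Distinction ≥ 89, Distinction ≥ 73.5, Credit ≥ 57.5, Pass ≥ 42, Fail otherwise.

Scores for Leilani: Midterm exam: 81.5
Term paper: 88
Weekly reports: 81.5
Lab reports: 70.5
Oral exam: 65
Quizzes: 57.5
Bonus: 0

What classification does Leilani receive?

Distinction

Weighted total:
  Midterm exam 81.5 × 0.15 = 12.225
  Term paper 88 × 0.19 = 16.72
  Weekly reports 81.5 × 0.17 = 13.855
  Lab reports 70.5 × 0.14 = 9.87
  Oral exam 65 × 0.11 = 7.15
  Quizzes 57.5 × 0.24 = 13.8
Sum = 73.62
Bonus: 73.62 + 0 = 73.62
73.62 is ≥ 73.5 and < 89 → Distinction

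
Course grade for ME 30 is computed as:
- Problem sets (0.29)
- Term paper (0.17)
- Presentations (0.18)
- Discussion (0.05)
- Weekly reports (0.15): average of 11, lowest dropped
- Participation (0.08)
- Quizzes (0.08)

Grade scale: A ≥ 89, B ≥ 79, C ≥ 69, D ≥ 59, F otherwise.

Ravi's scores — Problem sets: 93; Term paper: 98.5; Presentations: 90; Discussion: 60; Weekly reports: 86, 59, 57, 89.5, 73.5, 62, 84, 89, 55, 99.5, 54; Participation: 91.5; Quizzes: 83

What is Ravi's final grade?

Weekly reports: drop 54 → average of remaining 10 = 754.5/10 = 75.45
Weighted total:
  Problem sets 93 × 0.29 = 26.97
  Term paper 98.5 × 0.17 = 16.745
  Presentations 90 × 0.18 = 16.2
  Discussion 60 × 0.05 = 3
  Weekly reports 75.45 × 0.15 = 11.3175
  Participation 91.5 × 0.08 = 7.32
  Quizzes 83 × 0.08 = 6.64
Sum = 88.1925
88.1925 is ≥ 79 and < 89 → B

B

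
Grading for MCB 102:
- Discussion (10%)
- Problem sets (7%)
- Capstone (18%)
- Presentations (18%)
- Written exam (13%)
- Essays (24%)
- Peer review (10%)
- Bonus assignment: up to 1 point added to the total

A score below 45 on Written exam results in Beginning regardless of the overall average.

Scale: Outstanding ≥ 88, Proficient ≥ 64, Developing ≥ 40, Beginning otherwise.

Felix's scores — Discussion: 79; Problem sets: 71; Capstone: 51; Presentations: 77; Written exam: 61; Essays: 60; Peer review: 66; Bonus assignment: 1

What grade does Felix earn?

Proficient

Written exam score 61 ≥ 45: minimum met.
Weighted total:
  Discussion 79 × 0.1 = 7.9
  Problem sets 71 × 0.07 = 4.97
  Capstone 51 × 0.18 = 9.18
  Presentations 77 × 0.18 = 13.86
  Written exam 61 × 0.13 = 7.93
  Essays 60 × 0.24 = 14.4
  Peer review 66 × 0.1 = 6.6
Sum = 64.84
Bonus assignment: 64.84 + 1 = 65.84
65.84 is ≥ 64 and < 88 → Proficient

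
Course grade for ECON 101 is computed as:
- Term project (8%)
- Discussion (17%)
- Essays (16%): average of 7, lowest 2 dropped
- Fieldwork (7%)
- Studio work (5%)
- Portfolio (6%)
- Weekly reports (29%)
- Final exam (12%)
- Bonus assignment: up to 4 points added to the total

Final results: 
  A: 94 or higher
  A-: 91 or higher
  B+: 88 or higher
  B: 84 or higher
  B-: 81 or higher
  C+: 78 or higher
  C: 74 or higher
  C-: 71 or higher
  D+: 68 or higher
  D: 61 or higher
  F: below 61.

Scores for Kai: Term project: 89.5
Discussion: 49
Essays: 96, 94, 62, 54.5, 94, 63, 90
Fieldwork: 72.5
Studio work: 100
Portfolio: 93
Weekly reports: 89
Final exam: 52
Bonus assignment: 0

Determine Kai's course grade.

Essays: drop 54.5, 62 → average of remaining 5 = 437/5 = 87.4
Weighted total:
  Term project 89.5 × 0.08 = 7.16
  Discussion 49 × 0.17 = 8.33
  Essays 87.4 × 0.16 = 13.984
  Fieldwork 72.5 × 0.07 = 5.075
  Studio work 100 × 0.05 = 5
  Portfolio 93 × 0.06 = 5.58
  Weekly reports 89 × 0.29 = 25.81
  Final exam 52 × 0.12 = 6.24
Sum = 77.179
Bonus assignment: 77.179 + 0 = 77.179
77.179 is ≥ 74 and < 78 → C

C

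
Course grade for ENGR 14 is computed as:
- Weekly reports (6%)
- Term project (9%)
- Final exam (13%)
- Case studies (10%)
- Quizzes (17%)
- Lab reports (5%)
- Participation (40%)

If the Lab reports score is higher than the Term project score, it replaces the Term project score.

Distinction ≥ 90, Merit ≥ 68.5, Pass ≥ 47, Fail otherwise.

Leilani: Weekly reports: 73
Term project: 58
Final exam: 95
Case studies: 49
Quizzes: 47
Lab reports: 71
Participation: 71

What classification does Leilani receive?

Lab reports (71) > Term project (58), so Term project counts as 71.
Weighted total:
  Weekly reports 73 × 0.06 = 4.38
  Term project 71 × 0.09 = 6.39
  Final exam 95 × 0.13 = 12.35
  Case studies 49 × 0.1 = 4.9
  Quizzes 47 × 0.17 = 7.99
  Lab reports 71 × 0.05 = 3.55
  Participation 71 × 0.4 = 28.4
Sum = 67.96
67.96 is ≥ 47 and < 68.5 → Pass

Pass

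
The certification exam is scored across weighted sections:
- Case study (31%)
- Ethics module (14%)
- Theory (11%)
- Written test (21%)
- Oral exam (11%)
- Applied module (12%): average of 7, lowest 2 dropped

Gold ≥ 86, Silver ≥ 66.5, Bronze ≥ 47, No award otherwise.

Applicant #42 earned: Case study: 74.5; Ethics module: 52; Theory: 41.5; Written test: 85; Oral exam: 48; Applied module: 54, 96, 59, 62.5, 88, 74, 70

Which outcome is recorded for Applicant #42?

Silver

Applied module: drop 54, 59 → average of remaining 5 = 390.5/5 = 78.1
Weighted total:
  Case study 74.5 × 0.31 = 23.095
  Ethics module 52 × 0.14 = 7.28
  Theory 41.5 × 0.11 = 4.565
  Written test 85 × 0.21 = 17.85
  Oral exam 48 × 0.11 = 5.28
  Applied module 78.1 × 0.12 = 9.372
Sum = 67.442
67.442 is ≥ 66.5 and < 86 → Silver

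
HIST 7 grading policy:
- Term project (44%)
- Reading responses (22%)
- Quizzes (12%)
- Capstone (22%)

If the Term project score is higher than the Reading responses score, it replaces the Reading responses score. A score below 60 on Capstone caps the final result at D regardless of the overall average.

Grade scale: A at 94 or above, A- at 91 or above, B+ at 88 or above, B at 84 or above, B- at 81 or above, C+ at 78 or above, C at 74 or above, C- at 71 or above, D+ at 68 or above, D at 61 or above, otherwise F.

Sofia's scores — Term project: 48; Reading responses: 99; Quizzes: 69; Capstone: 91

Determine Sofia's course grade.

Term project (48) ≤ Reading responses (99), so Reading responses stays at 99.
Capstone score 91 ≥ 60: minimum met.
Weighted total:
  Term project 48 × 0.44 = 21.12
  Reading responses 99 × 0.22 = 21.78
  Quizzes 69 × 0.12 = 8.28
  Capstone 91 × 0.22 = 20.02
Sum = 71.2
71.2 is ≥ 71 and < 74 → C-

C-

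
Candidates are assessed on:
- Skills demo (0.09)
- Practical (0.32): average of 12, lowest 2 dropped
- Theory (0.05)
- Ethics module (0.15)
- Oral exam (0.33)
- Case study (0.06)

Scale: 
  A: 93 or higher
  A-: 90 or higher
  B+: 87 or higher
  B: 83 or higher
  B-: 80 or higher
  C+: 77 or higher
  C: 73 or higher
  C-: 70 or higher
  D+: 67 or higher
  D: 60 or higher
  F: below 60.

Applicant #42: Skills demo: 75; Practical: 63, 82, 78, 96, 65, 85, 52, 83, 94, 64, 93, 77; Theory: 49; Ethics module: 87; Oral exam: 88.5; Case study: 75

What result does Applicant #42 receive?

B-

Practical: drop 52, 63 → average of remaining 10 = 817/10 = 81.7
Weighted total:
  Skills demo 75 × 0.09 = 6.75
  Practical 81.7 × 0.32 = 26.144
  Theory 49 × 0.05 = 2.45
  Ethics module 87 × 0.15 = 13.05
  Oral exam 88.5 × 0.33 = 29.205
  Case study 75 × 0.06 = 4.5
Sum = 82.099
82.099 is ≥ 80 and < 83 → B-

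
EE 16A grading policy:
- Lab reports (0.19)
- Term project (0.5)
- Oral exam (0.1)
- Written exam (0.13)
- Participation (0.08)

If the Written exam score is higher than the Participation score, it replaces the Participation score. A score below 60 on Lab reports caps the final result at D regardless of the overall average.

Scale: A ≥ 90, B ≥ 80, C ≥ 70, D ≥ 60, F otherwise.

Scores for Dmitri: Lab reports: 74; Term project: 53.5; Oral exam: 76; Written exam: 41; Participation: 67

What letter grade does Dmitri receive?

F

Written exam (41) ≤ Participation (67), so Participation stays at 67.
Lab reports score 74 ≥ 60: minimum met.
Weighted total:
  Lab reports 74 × 0.19 = 14.06
  Term project 53.5 × 0.5 = 26.75
  Oral exam 76 × 0.1 = 7.6
  Written exam 41 × 0.13 = 5.33
  Participation 67 × 0.08 = 5.36
Sum = 59.1
59.1 < 60 → F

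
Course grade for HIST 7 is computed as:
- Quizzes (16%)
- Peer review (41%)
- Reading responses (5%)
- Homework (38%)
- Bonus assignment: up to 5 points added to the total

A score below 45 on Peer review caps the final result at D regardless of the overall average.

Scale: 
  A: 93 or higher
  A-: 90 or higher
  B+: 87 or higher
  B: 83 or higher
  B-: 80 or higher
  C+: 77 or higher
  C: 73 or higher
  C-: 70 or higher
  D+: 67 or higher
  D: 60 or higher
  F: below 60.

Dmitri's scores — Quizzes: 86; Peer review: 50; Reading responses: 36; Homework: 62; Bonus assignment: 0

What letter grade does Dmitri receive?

Peer review score 50 ≥ 45: minimum met.
Weighted total:
  Quizzes 86 × 0.16 = 13.76
  Peer review 50 × 0.41 = 20.5
  Reading responses 36 × 0.05 = 1.8
  Homework 62 × 0.38 = 23.56
Sum = 59.62
Bonus assignment: 59.62 + 0 = 59.62
59.62 < 60 → F

F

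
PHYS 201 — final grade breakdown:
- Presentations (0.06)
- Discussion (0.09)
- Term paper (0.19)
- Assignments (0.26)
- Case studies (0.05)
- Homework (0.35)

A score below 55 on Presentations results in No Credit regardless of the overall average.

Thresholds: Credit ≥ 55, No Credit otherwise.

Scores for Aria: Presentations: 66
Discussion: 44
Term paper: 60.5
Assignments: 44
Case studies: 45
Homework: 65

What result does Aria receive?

Credit

Presentations score 66 ≥ 55: minimum met.
Weighted total:
  Presentations 66 × 0.06 = 3.96
  Discussion 44 × 0.09 = 3.96
  Term paper 60.5 × 0.19 = 11.495
  Assignments 44 × 0.26 = 11.44
  Case studies 45 × 0.05 = 2.25
  Homework 65 × 0.35 = 22.75
Sum = 55.855
55.855 ≥ 55 → Credit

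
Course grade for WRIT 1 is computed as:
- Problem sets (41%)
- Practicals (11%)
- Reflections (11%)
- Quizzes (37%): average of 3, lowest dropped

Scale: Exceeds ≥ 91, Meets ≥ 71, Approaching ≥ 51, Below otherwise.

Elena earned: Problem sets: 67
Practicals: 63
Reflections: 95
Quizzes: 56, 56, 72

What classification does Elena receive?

Approaching

Quizzes: drop 56 → average of remaining 2 = 128/2 = 64
Weighted total:
  Problem sets 67 × 0.41 = 27.47
  Practicals 63 × 0.11 = 6.93
  Reflections 95 × 0.11 = 10.45
  Quizzes 64 × 0.37 = 23.68
Sum = 68.53
68.53 is ≥ 51 and < 71 → Approaching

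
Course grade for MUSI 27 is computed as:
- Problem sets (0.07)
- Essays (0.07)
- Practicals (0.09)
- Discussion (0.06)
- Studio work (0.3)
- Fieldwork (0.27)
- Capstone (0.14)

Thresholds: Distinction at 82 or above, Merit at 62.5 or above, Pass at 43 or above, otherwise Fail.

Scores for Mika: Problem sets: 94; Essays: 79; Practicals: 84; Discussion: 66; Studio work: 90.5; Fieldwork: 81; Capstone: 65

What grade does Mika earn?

Merit

Weighted total:
  Problem sets 94 × 0.07 = 6.58
  Essays 79 × 0.07 = 5.53
  Practicals 84 × 0.09 = 7.56
  Discussion 66 × 0.06 = 3.96
  Studio work 90.5 × 0.3 = 27.15
  Fieldwork 81 × 0.27 = 21.87
  Capstone 65 × 0.14 = 9.1
Sum = 81.75
81.75 is ≥ 62.5 and < 82 → Merit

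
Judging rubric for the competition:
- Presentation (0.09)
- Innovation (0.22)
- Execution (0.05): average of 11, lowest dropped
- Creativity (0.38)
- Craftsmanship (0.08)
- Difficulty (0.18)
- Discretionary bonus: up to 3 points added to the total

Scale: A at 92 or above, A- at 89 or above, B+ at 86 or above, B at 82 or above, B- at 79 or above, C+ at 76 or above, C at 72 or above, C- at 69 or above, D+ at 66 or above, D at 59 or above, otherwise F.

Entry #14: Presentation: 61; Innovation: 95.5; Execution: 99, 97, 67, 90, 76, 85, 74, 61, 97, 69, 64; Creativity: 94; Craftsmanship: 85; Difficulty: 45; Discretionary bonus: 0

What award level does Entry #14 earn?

Execution: drop 61 → average of remaining 10 = 818/10 = 81.8
Weighted total:
  Presentation 61 × 0.09 = 5.49
  Innovation 95.5 × 0.22 = 21.01
  Execution 81.8 × 0.05 = 4.09
  Creativity 94 × 0.38 = 35.72
  Craftsmanship 85 × 0.08 = 6.8
  Difficulty 45 × 0.18 = 8.1
Sum = 81.21
Discretionary bonus: 81.21 + 0 = 81.21
81.21 is ≥ 79 and < 82 → B-

B-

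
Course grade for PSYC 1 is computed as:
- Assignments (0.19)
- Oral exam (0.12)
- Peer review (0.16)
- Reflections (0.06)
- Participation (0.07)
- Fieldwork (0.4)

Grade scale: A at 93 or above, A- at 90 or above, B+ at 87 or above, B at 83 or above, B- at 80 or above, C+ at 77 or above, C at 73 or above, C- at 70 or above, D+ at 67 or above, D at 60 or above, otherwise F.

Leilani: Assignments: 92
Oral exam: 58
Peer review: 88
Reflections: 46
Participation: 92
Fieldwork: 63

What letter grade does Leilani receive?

Weighted total:
  Assignments 92 × 0.19 = 17.48
  Oral exam 58 × 0.12 = 6.96
  Peer review 88 × 0.16 = 14.08
  Reflections 46 × 0.06 = 2.76
  Participation 92 × 0.07 = 6.44
  Fieldwork 63 × 0.4 = 25.2
Sum = 72.92
72.92 is ≥ 70 and < 73 → C-

C-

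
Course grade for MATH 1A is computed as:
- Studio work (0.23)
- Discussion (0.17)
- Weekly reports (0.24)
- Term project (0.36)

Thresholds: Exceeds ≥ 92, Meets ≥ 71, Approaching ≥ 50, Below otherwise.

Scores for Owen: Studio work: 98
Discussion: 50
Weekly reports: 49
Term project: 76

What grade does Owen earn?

Weighted total:
  Studio work 98 × 0.23 = 22.54
  Discussion 50 × 0.17 = 8.5
  Weekly reports 49 × 0.24 = 11.76
  Term project 76 × 0.36 = 27.36
Sum = 70.16
70.16 is ≥ 50 and < 71 → Approaching

Approaching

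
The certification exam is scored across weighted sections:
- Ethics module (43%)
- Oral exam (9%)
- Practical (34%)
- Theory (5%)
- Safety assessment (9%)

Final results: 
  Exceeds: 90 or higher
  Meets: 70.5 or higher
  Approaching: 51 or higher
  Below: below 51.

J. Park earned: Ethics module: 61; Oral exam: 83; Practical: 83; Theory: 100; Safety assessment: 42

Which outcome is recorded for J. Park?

Weighted total:
  Ethics module 61 × 0.43 = 26.23
  Oral exam 83 × 0.09 = 7.47
  Practical 83 × 0.34 = 28.22
  Theory 100 × 0.05 = 5
  Safety assessment 42 × 0.09 = 3.78
Sum = 70.7
70.7 is ≥ 70.5 and < 90 → Meets

Meets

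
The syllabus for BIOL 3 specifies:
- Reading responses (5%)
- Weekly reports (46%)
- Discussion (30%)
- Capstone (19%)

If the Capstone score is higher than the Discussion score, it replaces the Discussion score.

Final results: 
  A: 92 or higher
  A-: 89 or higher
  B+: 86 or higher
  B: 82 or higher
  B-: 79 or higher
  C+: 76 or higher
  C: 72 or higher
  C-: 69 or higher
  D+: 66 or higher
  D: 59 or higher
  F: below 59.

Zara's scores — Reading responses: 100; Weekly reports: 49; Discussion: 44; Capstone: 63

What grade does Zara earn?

Capstone (63) > Discussion (44), so Discussion counts as 63.
Weighted total:
  Reading responses 100 × 0.05 = 5
  Weekly reports 49 × 0.46 = 22.54
  Discussion 63 × 0.3 = 18.9
  Capstone 63 × 0.19 = 11.97
Sum = 58.41
58.41 < 59 → F

F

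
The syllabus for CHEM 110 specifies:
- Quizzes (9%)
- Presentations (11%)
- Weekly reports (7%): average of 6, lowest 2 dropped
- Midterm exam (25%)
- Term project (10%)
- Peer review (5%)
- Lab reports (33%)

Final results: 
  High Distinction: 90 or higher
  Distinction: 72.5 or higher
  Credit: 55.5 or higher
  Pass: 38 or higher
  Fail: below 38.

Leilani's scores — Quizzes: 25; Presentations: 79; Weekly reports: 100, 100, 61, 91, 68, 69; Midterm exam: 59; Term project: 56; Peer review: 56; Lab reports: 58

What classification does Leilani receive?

Weekly reports: drop 61, 68 → average of remaining 4 = 360/4 = 90
Weighted total:
  Quizzes 25 × 0.09 = 2.25
  Presentations 79 × 0.11 = 8.69
  Weekly reports 90 × 0.07 = 6.3
  Midterm exam 59 × 0.25 = 14.75
  Term project 56 × 0.1 = 5.6
  Peer review 56 × 0.05 = 2.8
  Lab reports 58 × 0.33 = 19.14
Sum = 59.53
59.53 is ≥ 55.5 and < 72.5 → Credit

Credit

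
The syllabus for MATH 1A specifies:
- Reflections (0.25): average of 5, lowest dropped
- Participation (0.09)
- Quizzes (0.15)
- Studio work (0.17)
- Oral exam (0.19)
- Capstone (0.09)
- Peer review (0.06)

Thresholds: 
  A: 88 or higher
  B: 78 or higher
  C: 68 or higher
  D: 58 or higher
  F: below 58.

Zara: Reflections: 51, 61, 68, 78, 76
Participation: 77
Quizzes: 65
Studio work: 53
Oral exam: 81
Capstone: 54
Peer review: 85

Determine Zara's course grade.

C

Reflections: drop 51 → average of remaining 4 = 283/4 = 70.75
Weighted total:
  Reflections 70.75 × 0.25 = 17.6875
  Participation 77 × 0.09 = 6.93
  Quizzes 65 × 0.15 = 9.75
  Studio work 53 × 0.17 = 9.01
  Oral exam 81 × 0.19 = 15.39
  Capstone 54 × 0.09 = 4.86
  Peer review 85 × 0.06 = 5.1
Sum = 68.7275
68.7275 is ≥ 68 and < 78 → C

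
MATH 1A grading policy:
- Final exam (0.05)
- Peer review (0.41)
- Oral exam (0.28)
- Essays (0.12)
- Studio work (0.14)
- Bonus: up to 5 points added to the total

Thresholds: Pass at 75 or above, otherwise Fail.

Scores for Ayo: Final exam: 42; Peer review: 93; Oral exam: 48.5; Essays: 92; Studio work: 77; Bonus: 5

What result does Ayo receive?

Weighted total:
  Final exam 42 × 0.05 = 2.1
  Peer review 93 × 0.41 = 38.13
  Oral exam 48.5 × 0.28 = 13.58
  Essays 92 × 0.12 = 11.04
  Studio work 77 × 0.14 = 10.78
Sum = 75.63
Bonus: 75.63 + 5 = 80.63
80.63 ≥ 75 → Pass

Pass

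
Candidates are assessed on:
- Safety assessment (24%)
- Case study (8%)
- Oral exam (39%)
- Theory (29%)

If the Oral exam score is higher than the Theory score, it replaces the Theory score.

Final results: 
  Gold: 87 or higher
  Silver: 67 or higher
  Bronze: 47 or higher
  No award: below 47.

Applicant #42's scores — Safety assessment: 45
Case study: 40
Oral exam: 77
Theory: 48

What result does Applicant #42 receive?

Bronze

Oral exam (77) > Theory (48), so Theory counts as 77.
Weighted total:
  Safety assessment 45 × 0.24 = 10.8
  Case study 40 × 0.08 = 3.2
  Oral exam 77 × 0.39 = 30.03
  Theory 77 × 0.29 = 22.33
Sum = 66.36
66.36 is ≥ 47 and < 67 → Bronze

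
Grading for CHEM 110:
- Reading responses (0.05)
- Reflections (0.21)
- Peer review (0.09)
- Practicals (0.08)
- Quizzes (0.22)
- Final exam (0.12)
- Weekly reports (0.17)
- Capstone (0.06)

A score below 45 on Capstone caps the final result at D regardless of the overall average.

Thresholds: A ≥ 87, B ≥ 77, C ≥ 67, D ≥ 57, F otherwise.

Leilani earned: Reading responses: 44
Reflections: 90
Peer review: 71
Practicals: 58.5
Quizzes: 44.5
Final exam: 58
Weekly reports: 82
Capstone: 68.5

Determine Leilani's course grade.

Capstone score 68.5 ≥ 45: minimum met.
Weighted total:
  Reading responses 44 × 0.05 = 2.2
  Reflections 90 × 0.21 = 18.9
  Peer review 71 × 0.09 = 6.39
  Practicals 58.5 × 0.08 = 4.68
  Quizzes 44.5 × 0.22 = 9.79
  Final exam 58 × 0.12 = 6.96
  Weekly reports 82 × 0.17 = 13.94
  Capstone 68.5 × 0.06 = 4.11
Sum = 66.97
66.97 is ≥ 57 and < 67 → D

D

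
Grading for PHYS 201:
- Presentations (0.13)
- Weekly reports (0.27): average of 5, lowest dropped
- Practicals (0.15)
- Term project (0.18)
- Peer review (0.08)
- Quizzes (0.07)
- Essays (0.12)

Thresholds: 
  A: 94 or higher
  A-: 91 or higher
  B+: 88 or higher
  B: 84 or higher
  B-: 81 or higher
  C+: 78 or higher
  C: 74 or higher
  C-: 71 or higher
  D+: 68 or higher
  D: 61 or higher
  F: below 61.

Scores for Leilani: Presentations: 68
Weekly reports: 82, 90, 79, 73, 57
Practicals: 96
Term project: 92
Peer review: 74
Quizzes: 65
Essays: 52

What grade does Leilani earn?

Weekly reports: drop 57 → average of remaining 4 = 324/4 = 81
Weighted total:
  Presentations 68 × 0.13 = 8.84
  Weekly reports 81 × 0.27 = 21.87
  Practicals 96 × 0.15 = 14.4
  Term project 92 × 0.18 = 16.56
  Peer review 74 × 0.08 = 5.92
  Quizzes 65 × 0.07 = 4.55
  Essays 52 × 0.12 = 6.24
Sum = 78.38
78.38 is ≥ 78 and < 81 → C+

C+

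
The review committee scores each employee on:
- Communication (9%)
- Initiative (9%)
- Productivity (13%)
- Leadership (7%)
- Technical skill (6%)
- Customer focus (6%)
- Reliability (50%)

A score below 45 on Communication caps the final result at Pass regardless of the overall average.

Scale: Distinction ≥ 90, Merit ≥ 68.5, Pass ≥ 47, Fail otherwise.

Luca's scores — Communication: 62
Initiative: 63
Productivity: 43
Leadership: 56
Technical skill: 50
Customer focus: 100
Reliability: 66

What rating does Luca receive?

Pass

Communication score 62 ≥ 45: minimum met.
Weighted total:
  Communication 62 × 0.09 = 5.58
  Initiative 63 × 0.09 = 5.67
  Productivity 43 × 0.13 = 5.59
  Leadership 56 × 0.07 = 3.92
  Technical skill 50 × 0.06 = 3
  Customer focus 100 × 0.06 = 6
  Reliability 66 × 0.5 = 33
Sum = 62.76
62.76 is ≥ 47 and < 68.5 → Pass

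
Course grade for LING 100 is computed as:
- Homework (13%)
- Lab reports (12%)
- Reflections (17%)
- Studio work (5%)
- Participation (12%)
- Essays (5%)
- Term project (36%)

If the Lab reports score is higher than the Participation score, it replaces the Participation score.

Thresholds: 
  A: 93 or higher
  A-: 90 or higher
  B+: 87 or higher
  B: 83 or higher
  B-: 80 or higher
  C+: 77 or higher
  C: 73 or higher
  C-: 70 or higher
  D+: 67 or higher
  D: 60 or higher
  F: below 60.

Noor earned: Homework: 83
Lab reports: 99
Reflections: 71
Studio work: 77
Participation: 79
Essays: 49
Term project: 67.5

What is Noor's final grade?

Lab reports (99) > Participation (79), so Participation counts as 99.
Weighted total:
  Homework 83 × 0.13 = 10.79
  Lab reports 99 × 0.12 = 11.88
  Reflections 71 × 0.17 = 12.07
  Studio work 77 × 0.05 = 3.85
  Participation 99 × 0.12 = 11.88
  Essays 49 × 0.05 = 2.45
  Term project 67.5 × 0.36 = 24.3
Sum = 77.22
77.22 is ≥ 77 and < 80 → C+

C+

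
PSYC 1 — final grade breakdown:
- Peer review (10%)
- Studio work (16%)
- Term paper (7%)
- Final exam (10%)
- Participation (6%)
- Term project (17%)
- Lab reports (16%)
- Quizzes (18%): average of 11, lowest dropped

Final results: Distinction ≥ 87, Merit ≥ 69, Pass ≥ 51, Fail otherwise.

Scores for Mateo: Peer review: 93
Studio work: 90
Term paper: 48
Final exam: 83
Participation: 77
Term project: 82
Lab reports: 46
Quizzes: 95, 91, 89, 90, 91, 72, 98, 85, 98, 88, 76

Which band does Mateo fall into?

Merit

Quizzes: drop 72 → average of remaining 10 = 901/10 = 90.1
Weighted total:
  Peer review 93 × 0.1 = 9.3
  Studio work 90 × 0.16 = 14.4
  Term paper 48 × 0.07 = 3.36
  Final exam 83 × 0.1 = 8.3
  Participation 77 × 0.06 = 4.62
  Term project 82 × 0.17 = 13.94
  Lab reports 46 × 0.16 = 7.36
  Quizzes 90.1 × 0.18 = 16.218
Sum = 77.498
77.498 is ≥ 69 and < 87 → Merit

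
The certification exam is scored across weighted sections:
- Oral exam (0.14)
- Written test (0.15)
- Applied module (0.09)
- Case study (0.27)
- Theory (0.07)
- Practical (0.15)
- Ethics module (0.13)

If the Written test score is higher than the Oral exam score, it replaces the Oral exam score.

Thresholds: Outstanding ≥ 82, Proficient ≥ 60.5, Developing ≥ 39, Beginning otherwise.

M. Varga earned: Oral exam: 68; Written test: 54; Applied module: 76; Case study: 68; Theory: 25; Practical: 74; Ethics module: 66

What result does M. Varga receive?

Written test (54) ≤ Oral exam (68), so Oral exam stays at 68.
Weighted total:
  Oral exam 68 × 0.14 = 9.52
  Written test 54 × 0.15 = 8.1
  Applied module 76 × 0.09 = 6.84
  Case study 68 × 0.27 = 18.36
  Theory 25 × 0.07 = 1.75
  Practical 74 × 0.15 = 11.1
  Ethics module 66 × 0.13 = 8.58
Sum = 64.25
64.25 is ≥ 60.5 and < 82 → Proficient

Proficient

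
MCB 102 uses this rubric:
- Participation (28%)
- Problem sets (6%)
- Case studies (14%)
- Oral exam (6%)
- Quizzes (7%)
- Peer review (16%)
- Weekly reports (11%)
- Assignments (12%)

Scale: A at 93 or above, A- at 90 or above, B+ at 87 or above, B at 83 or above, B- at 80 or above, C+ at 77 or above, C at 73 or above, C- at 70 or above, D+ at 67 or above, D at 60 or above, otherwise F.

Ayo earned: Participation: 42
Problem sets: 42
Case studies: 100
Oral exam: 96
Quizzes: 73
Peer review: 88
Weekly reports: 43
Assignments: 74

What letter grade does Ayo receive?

D

Weighted total:
  Participation 42 × 0.28 = 11.76
  Problem sets 42 × 0.06 = 2.52
  Case studies 100 × 0.14 = 14
  Oral exam 96 × 0.06 = 5.76
  Quizzes 73 × 0.07 = 5.11
  Peer review 88 × 0.16 = 14.08
  Weekly reports 43 × 0.11 = 4.73
  Assignments 74 × 0.12 = 8.88
Sum = 66.84
66.84 is ≥ 60 and < 67 → D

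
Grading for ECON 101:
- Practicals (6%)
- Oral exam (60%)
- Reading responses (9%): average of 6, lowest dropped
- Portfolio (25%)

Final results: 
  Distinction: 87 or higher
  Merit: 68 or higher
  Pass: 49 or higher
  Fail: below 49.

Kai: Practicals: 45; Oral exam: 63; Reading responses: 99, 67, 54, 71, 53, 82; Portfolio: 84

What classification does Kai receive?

Reading responses: drop 53 → average of remaining 5 = 373/5 = 74.6
Weighted total:
  Practicals 45 × 0.06 = 2.7
  Oral exam 63 × 0.6 = 37.8
  Reading responses 74.6 × 0.09 = 6.714
  Portfolio 84 × 0.25 = 21
Sum = 68.214
68.214 is ≥ 68 and < 87 → Merit

Merit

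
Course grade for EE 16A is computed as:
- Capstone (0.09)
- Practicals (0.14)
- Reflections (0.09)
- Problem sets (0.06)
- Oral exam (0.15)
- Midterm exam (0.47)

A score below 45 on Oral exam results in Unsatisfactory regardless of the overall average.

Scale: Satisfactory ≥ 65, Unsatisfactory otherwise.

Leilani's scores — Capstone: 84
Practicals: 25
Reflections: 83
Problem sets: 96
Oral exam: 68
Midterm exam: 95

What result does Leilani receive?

Satisfactory

Oral exam score 68 ≥ 45: minimum met.
Weighted total:
  Capstone 84 × 0.09 = 7.56
  Practicals 25 × 0.14 = 3.5
  Reflections 83 × 0.09 = 7.47
  Problem sets 96 × 0.06 = 5.76
  Oral exam 68 × 0.15 = 10.2
  Midterm exam 95 × 0.47 = 44.65
Sum = 79.14
79.14 ≥ 65 → Satisfactory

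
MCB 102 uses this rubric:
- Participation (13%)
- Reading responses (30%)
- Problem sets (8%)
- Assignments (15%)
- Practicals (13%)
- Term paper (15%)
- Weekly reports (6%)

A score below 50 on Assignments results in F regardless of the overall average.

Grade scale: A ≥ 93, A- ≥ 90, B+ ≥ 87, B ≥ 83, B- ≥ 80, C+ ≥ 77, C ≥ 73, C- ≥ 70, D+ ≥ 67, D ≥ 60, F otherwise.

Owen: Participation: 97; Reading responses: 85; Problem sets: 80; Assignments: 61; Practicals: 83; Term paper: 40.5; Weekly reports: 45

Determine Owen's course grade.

Assignments score 61 ≥ 50: minimum met.
Weighted total:
  Participation 97 × 0.13 = 12.61
  Reading responses 85 × 0.3 = 25.5
  Problem sets 80 × 0.08 = 6.4
  Assignments 61 × 0.15 = 9.15
  Practicals 83 × 0.13 = 10.79
  Term paper 40.5 × 0.15 = 6.075
  Weekly reports 45 × 0.06 = 2.7
Sum = 73.225
73.225 is ≥ 73 and < 77 → C

C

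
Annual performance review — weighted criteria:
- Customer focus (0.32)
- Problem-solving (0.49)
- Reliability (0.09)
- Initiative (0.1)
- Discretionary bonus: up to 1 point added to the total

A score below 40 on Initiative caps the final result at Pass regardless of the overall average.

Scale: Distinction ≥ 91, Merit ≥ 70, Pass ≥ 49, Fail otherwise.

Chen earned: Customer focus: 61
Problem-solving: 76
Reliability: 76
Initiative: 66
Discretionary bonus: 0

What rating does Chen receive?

Merit

Initiative score 66 ≥ 40: minimum met.
Weighted total:
  Customer focus 61 × 0.32 = 19.52
  Problem-solving 76 × 0.49 = 37.24
  Reliability 76 × 0.09 = 6.84
  Initiative 66 × 0.1 = 6.6
Sum = 70.2
Discretionary bonus: 70.2 + 0 = 70.2
70.2 is ≥ 70 and < 91 → Merit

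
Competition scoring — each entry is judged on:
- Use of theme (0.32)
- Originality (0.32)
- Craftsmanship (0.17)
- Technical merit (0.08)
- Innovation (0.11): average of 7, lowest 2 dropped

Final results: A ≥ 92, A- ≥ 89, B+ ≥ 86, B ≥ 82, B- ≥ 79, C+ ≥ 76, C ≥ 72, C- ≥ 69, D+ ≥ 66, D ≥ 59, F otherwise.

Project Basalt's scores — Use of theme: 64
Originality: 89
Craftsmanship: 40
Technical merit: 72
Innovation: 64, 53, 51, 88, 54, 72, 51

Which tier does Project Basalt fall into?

Innovation: drop 51, 51 → average of remaining 5 = 331/5 = 66.2
Weighted total:
  Use of theme 64 × 0.32 = 20.48
  Originality 89 × 0.32 = 28.48
  Craftsmanship 40 × 0.17 = 6.8
  Technical merit 72 × 0.08 = 5.76
  Innovation 66.2 × 0.11 = 7.282
Sum = 68.802
68.802 is ≥ 66 and < 69 → D+

D+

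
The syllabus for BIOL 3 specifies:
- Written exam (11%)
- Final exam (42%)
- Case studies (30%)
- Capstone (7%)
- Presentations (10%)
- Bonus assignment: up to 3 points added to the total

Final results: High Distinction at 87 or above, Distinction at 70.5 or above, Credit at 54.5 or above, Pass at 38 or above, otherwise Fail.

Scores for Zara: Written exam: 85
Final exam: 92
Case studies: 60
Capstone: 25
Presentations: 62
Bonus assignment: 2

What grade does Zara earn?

Weighted total:
  Written exam 85 × 0.11 = 9.35
  Final exam 92 × 0.42 = 38.64
  Case studies 60 × 0.3 = 18
  Capstone 25 × 0.07 = 1.75
  Presentations 62 × 0.1 = 6.2
Sum = 73.94
Bonus assignment: 73.94 + 2 = 75.94
75.94 is ≥ 70.5 and < 87 → Distinction

Distinction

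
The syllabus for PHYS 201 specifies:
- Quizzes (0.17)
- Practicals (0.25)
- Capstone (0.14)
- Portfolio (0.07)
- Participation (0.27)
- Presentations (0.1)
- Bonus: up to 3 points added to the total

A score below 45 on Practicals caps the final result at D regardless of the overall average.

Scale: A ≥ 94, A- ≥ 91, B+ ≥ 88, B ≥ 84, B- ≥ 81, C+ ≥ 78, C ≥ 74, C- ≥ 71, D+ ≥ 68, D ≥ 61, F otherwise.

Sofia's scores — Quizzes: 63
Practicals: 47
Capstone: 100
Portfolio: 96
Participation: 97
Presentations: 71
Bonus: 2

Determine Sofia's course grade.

Practicals score 47 ≥ 45: minimum met.
Weighted total:
  Quizzes 63 × 0.17 = 10.71
  Practicals 47 × 0.25 = 11.75
  Capstone 100 × 0.14 = 14
  Portfolio 96 × 0.07 = 6.72
  Participation 97 × 0.27 = 26.19
  Presentations 71 × 0.1 = 7.1
Sum = 76.47
Bonus: 76.47 + 2 = 78.47
78.47 is ≥ 78 and < 81 → C+

C+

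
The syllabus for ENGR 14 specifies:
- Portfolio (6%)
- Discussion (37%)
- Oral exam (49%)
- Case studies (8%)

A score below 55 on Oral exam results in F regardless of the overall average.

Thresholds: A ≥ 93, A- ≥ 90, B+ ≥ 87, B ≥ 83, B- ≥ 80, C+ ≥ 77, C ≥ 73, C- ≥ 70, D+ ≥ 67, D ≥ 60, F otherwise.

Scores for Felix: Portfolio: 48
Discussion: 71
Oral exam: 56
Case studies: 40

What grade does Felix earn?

F

Oral exam score 56 ≥ 55: minimum met.
Weighted total:
  Portfolio 48 × 0.06 = 2.88
  Discussion 71 × 0.37 = 26.27
  Oral exam 56 × 0.49 = 27.44
  Case studies 40 × 0.08 = 3.2
Sum = 59.79
59.79 < 60 → F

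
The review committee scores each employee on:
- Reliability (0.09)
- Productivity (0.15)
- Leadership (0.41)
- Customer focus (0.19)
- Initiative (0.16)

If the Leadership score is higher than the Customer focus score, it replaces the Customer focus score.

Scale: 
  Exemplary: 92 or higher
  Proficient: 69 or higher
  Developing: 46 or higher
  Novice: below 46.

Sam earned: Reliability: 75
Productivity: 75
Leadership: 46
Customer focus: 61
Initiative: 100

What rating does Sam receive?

Leadership (46) ≤ Customer focus (61), so Customer focus stays at 61.
Weighted total:
  Reliability 75 × 0.09 = 6.75
  Productivity 75 × 0.15 = 11.25
  Leadership 46 × 0.41 = 18.86
  Customer focus 61 × 0.19 = 11.59
  Initiative 100 × 0.16 = 16
Sum = 64.45
64.45 is ≥ 46 and < 69 → Developing

Developing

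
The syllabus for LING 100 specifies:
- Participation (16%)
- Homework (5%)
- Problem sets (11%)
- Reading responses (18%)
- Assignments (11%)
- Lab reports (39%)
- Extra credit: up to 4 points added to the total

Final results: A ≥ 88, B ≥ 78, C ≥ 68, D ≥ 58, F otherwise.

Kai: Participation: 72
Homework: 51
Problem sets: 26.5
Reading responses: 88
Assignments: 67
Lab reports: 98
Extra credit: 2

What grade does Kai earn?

Weighted total:
  Participation 72 × 0.16 = 11.52
  Homework 51 × 0.05 = 2.55
  Problem sets 26.5 × 0.11 = 2.915
  Reading responses 88 × 0.18 = 15.84
  Assignments 67 × 0.11 = 7.37
  Lab reports 98 × 0.39 = 38.22
Sum = 78.415
Extra credit: 78.415 + 2 = 80.415
80.415 is ≥ 78 and < 88 → B

B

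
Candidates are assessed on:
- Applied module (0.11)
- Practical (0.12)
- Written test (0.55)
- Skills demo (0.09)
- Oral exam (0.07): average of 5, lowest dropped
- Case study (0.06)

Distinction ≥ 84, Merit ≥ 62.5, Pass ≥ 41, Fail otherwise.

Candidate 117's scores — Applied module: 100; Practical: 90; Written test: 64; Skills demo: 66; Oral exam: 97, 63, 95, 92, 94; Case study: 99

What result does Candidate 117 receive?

Oral exam: drop 63 → average of remaining 4 = 378/4 = 94.5
Weighted total:
  Applied module 100 × 0.11 = 11
  Practical 90 × 0.12 = 10.8
  Written test 64 × 0.55 = 35.2
  Skills demo 66 × 0.09 = 5.94
  Oral exam 94.5 × 0.07 = 6.615
  Case study 99 × 0.06 = 5.94
Sum = 75.495
75.495 is ≥ 62.5 and < 84 → Merit

Merit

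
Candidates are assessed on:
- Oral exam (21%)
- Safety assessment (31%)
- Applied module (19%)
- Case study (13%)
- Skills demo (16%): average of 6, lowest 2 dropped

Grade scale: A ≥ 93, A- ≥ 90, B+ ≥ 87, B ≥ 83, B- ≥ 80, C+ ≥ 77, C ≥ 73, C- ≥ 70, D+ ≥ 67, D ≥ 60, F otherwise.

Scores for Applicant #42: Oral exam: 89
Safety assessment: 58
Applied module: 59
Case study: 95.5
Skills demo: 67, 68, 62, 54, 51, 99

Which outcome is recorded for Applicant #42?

Skills demo: drop 51, 54 → average of remaining 4 = 296/4 = 74
Weighted total:
  Oral exam 89 × 0.21 = 18.69
  Safety assessment 58 × 0.31 = 17.98
  Applied module 59 × 0.19 = 11.21
  Case study 95.5 × 0.13 = 12.415
  Skills demo 74 × 0.16 = 11.84
Sum = 72.135
72.135 is ≥ 70 and < 73 → C-

C-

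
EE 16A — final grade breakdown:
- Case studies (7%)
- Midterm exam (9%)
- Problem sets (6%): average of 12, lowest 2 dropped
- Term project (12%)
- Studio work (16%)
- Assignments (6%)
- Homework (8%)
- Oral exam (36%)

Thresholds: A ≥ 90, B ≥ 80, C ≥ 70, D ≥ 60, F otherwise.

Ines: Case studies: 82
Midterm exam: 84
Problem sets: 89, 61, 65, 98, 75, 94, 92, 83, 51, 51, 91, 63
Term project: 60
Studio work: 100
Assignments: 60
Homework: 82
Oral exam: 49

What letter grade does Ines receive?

D

Problem sets: drop 51, 51 → average of remaining 10 = 811/10 = 81.1
Weighted total:
  Case studies 82 × 0.07 = 5.74
  Midterm exam 84 × 0.09 = 7.56
  Problem sets 81.1 × 0.06 = 4.866
  Term project 60 × 0.12 = 7.2
  Studio work 100 × 0.16 = 16
  Assignments 60 × 0.06 = 3.6
  Homework 82 × 0.08 = 6.56
  Oral exam 49 × 0.36 = 17.64
Sum = 69.166
69.166 is ≥ 60 and < 70 → D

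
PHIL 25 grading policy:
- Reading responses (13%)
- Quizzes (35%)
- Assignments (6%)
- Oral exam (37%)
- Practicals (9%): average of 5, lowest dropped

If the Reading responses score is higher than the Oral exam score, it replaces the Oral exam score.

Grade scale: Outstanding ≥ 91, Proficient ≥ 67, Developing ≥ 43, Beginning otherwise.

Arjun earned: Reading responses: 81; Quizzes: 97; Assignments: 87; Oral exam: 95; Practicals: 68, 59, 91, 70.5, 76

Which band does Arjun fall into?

Practicals: drop 59 → average of remaining 4 = 305.5/4 = 76.375
Reading responses (81) ≤ Oral exam (95), so Oral exam stays at 95.
Weighted total:
  Reading responses 81 × 0.13 = 10.53
  Quizzes 97 × 0.35 = 33.95
  Assignments 87 × 0.06 = 5.22
  Oral exam 95 × 0.37 = 35.15
  Practicals 76.375 × 0.09 = 6.87375
Sum = 91.72375
91.72375 ≥ 91 → Outstanding

Outstanding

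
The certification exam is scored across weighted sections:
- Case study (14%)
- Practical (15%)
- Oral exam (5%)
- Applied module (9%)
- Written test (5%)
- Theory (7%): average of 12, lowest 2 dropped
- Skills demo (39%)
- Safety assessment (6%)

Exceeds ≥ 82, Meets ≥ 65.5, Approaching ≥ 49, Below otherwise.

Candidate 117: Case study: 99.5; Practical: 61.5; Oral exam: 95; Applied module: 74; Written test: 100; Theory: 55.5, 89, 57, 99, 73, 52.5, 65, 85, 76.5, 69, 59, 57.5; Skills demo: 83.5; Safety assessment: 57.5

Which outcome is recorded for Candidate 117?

Meets

Theory: drop 52.5, 55.5 → average of remaining 10 = 730/10 = 73
Weighted total:
  Case study 99.5 × 0.14 = 13.93
  Practical 61.5 × 0.15 = 9.225
  Oral exam 95 × 0.05 = 4.75
  Applied module 74 × 0.09 = 6.66
  Written test 100 × 0.05 = 5
  Theory 73 × 0.07 = 5.11
  Skills demo 83.5 × 0.39 = 32.565
  Safety assessment 57.5 × 0.06 = 3.45
Sum = 80.69
80.69 is ≥ 65.5 and < 82 → Meets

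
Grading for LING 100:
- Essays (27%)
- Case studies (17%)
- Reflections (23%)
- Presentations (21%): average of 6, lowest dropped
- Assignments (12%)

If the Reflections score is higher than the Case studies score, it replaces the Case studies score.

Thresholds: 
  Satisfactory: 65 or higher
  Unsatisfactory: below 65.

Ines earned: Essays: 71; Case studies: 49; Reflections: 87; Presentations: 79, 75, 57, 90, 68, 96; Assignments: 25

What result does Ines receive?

Presentations: drop 57 → average of remaining 5 = 408/5 = 81.6
Reflections (87) > Case studies (49), so Case studies counts as 87.
Weighted total:
  Essays 71 × 0.27 = 19.17
  Case studies 87 × 0.17 = 14.79
  Reflections 87 × 0.23 = 20.01
  Presentations 81.6 × 0.21 = 17.136
  Assignments 25 × 0.12 = 3
Sum = 74.106
74.106 ≥ 65 → Satisfactory

Satisfactory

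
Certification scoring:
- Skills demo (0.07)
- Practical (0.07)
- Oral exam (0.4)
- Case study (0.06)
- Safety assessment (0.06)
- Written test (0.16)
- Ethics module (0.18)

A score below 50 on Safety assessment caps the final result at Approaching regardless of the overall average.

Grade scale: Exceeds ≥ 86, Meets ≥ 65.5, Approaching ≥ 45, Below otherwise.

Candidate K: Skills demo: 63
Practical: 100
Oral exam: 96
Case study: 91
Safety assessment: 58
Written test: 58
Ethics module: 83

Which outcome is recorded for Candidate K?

Meets

Safety assessment score 58 ≥ 50: minimum met.
Weighted total:
  Skills demo 63 × 0.07 = 4.41
  Practical 100 × 0.07 = 7
  Oral exam 96 × 0.4 = 38.4
  Case study 91 × 0.06 = 5.46
  Safety assessment 58 × 0.06 = 3.48
  Written test 58 × 0.16 = 9.28
  Ethics module 83 × 0.18 = 14.94
Sum = 82.97
82.97 is ≥ 65.5 and < 86 → Meets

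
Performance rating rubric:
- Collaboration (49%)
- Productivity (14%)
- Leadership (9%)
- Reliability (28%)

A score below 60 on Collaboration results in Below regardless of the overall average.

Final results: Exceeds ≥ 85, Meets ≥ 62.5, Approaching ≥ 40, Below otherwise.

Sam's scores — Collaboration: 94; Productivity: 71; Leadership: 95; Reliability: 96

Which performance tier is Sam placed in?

Exceeds

Collaboration score 94 ≥ 60: minimum met.
Weighted total:
  Collaboration 94 × 0.49 = 46.06
  Productivity 71 × 0.14 = 9.94
  Leadership 95 × 0.09 = 8.55
  Reliability 96 × 0.28 = 26.88
Sum = 91.43
91.43 ≥ 85 → Exceeds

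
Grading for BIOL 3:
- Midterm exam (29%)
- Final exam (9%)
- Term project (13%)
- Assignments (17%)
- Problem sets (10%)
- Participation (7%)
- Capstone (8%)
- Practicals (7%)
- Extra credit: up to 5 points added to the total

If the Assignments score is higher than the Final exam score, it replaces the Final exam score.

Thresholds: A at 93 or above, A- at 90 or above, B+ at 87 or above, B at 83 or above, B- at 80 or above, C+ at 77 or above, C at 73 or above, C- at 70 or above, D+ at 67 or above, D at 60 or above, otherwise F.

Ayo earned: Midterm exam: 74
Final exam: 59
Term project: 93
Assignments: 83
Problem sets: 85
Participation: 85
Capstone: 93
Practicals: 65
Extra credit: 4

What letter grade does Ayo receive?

B

Assignments (83) > Final exam (59), so Final exam counts as 83.
Weighted total:
  Midterm exam 74 × 0.29 = 21.46
  Final exam 83 × 0.09 = 7.47
  Term project 93 × 0.13 = 12.09
  Assignments 83 × 0.17 = 14.11
  Problem sets 85 × 0.1 = 8.5
  Participation 85 × 0.07 = 5.95
  Capstone 93 × 0.08 = 7.44
  Practicals 65 × 0.07 = 4.55
Sum = 81.57
Extra credit: 81.57 + 4 = 85.57
85.57 is ≥ 83 and < 87 → B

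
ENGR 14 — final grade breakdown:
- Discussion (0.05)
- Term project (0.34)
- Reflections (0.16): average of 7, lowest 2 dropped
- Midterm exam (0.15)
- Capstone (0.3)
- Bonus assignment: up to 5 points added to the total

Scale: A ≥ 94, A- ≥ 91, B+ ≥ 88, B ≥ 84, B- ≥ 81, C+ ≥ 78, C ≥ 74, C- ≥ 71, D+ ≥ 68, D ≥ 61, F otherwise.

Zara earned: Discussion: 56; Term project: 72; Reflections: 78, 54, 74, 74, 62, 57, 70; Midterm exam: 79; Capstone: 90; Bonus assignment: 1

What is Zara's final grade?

C+

Reflections: drop 54, 57 → average of remaining 5 = 358/5 = 71.6
Weighted total:
  Discussion 56 × 0.05 = 2.8
  Term project 72 × 0.34 = 24.48
  Reflections 71.6 × 0.16 = 11.456
  Midterm exam 79 × 0.15 = 11.85
  Capstone 90 × 0.3 = 27
Sum = 77.586
Bonus assignment: 77.586 + 1 = 78.586
78.586 is ≥ 78 and < 81 → C+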